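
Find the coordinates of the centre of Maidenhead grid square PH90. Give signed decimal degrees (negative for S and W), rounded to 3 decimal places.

Field P=15, H=7: +15·20° lon, +7·10° lat → SW at lon 120°, lat -20°.
Square 9, 0: +9·2° lon, +0·1° lat → SW at lon 138°, lat -20°.
Cell spans 2° lon × 1° lat. Centre is SW corner plus half of each.
latitude -19.500, longitude 139.000.

-19.500, 139.000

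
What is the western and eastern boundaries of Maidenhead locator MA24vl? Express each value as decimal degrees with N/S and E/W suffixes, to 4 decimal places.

Field M=12, A=0: +12·20° lon, +0·10° lat → SW at lon 60°, lat -90°.
Square 2, 4: +2·2° lon, +4·1° lat → SW at lon 64°, lat -86°.
Subsquare v=21, l=11: +21·0.0833333° lon, +11·0.0416667° lat → SW at lon 65.75°, lat -85.5417°.
Cell spans 0.0833333° lon × 0.0416667° lat.
west 65.7500° E, east 65.8333° E.

65.7500° E, 65.8333° E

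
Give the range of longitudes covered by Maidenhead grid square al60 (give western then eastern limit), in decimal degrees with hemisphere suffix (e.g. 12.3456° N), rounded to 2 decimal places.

168.00° W, 166.00° W

Field A=0, L=11: +0·20° lon, +11·10° lat → SW at lon -180°, lat 20°.
Square 6, 0: +6·2° lon, +0·1° lat → SW at lon -168°, lat 20°.
Cell spans 2° lon × 1° lat.
west 168.00° W, east 166.00° W.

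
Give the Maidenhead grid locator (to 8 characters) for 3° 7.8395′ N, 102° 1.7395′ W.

DJ83xd61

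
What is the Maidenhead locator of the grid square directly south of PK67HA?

PK66hx

Latitude subsquare a = 0; −1 → -1, wraps to 23 = x, carry into square.
Latitude square 7; −1 → 6.
The longitude characters are unchanged.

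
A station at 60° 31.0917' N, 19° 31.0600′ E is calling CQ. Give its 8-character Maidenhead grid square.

JP90sm24

Add 180° to longitude and 90° to latitude: 199.51767, 150.51819.
Field (20°×10°, letters A–R): 199.51767/20 → 9 → J, 150.51819/10 → 15 → P; chars JP.
Square (2°×1°, digits 0–9): 19.51767/2 → 9, 0.51819/1 → 0; chars 90.
Subsquare (5′×2.5′, letters a–x): 1.51767/0.0833333 → 18 → s, 0.51819/0.0416667 → 12 → m; chars sm.
Extended square (30″×15″, digits 0–9): 0.01767/0.00833333 → 2, 0.01819/0.00416667 → 4; chars 24.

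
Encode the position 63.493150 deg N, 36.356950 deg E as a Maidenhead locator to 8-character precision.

Add 180° to longitude and 90° to latitude: 216.35695, 153.49315.
Field (20°×10°, letters A–R): lon ⌊216.35695/20⌋ = 10 → K; lat ⌊153.49315/10⌋ = 15 → P.
Square (2°×1°, digits 0–9): lon ⌊16.35695/2⌋ = 8; lat ⌊3.49315/1⌋ = 3.
Subsquare (5′×2.5′, letters a–x): lon ⌊0.35695/0.0833333⌋ = 4 → e; lat ⌊0.49315/0.0416667⌋ = 11 → l.
Extended square (30″×15″, digits 0–9): lon ⌊0.02362/0.00833333⌋ = 2; lat ⌊0.03482/0.00416667⌋ = 8.

KP83el28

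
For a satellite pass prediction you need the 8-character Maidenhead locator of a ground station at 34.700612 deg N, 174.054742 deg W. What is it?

AM24xq38

Offset from 180°W / 90°S: lon 5.94526°, lat 124.70061°.
Field: 5.94526/20 → 0 → A, 124.70061/10 → 12 → M; chars AM.
Square: 5.94526/2 → 2, 4.70061/1 → 4; chars 24.
Subsquare: 1.94526/0.0833333 → 23 → x, 0.70061/0.0416667 → 16 → q; chars xq.
Extended square: 0.02859/0.00833333 → 3, 0.03395/0.00416667 → 8; chars 38.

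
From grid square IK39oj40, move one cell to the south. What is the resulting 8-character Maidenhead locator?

Latitude extended square 0; −1 → -1, wraps to 9, carry into subsquare.
Latitude subsquare j = 9; −1 → 8 = i.
The longitude characters are unchanged.

IK39oi49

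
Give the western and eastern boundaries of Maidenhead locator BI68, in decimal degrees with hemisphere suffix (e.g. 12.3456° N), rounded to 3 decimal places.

Field B=1, I=8: +1·20° lon, +8·10° lat → SW at lon -160°, lat -10°.
Square 6, 8: +6·2° lon, +8·1° lat → SW at lon -148°, lat -2°.
Cell spans 2° lon × 1° lat.
west 148.000° W, east 146.000° W.

148.000° W, 146.000° W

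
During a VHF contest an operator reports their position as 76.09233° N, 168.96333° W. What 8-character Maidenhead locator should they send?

AQ56mc42

Shift to the Maidenhead origin (180°W, 90°S): lon 11.03667, lat 166.09233.
Field: 11.03667/20 → 0 → A, 166.09233/10 → 16 → Q; chars AQ.
Square: 11.03667/2 → 5, 6.09233/1 → 6; chars 56.
Subsquare: 1.03667/0.0833333 → 12 → m, 0.09233/0.0416667 → 2 → c; chars mc.
Extended square: 0.03667/0.00833333 → 4, 0.00900/0.00416667 → 2; chars 42.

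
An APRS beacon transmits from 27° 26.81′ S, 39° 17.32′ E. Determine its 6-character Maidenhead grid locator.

Offset from 180°W / 90°S: lon 219.2887°, lat 62.5532°.
Field: lon ⌊219.2887/20⌋ = 10 → K; lat ⌊62.5532/10⌋ = 6 → G.
Square: lon ⌊19.2887/2⌋ = 9; lat ⌊2.5532/1⌋ = 2.
Subsquare: lon ⌊1.2887/0.0833333⌋ = 15 → p; lat ⌊0.5532/0.0416667⌋ = 13 → n.

KG92pn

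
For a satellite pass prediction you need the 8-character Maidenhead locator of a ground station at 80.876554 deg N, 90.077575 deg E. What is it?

Add 180° to longitude and 90° to latitude: 270.07758, 170.87655.
Field: 270.07758/20 → 13 → N, 170.87655/10 → 17 → R; chars NR.
Square: 10.07758/2 → 5, 0.87655/1 → 0; chars 50.
Subsquare: 0.07758/0.0833333 → 0 → a, 0.87655/0.0416667 → 21 → v; chars av.
Extended square: 0.07758/0.00833333 → 9, 0.00155/0.00416667 → 0; chars 90.

NR50av90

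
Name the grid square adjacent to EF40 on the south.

Latitude square 0; −1 → -1, wraps to 9, carry into field.
Latitude field F = 5; −1 → 4 = E.
The longitude characters are unchanged.

EE49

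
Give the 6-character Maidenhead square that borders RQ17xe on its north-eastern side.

Longitude subsquare x = 23; +1 → 24, wraps to 0 = a, carry into square.
Longitude square 1; +1 → 2.
Latitude subsquare e = 4; +1 → 5 = f.

RQ27af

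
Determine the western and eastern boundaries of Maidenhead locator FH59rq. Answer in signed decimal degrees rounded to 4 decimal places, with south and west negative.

-68.5833, -68.5000

Field F=5, H=7: +5·20° lon, +7·10° lat → SW at lon -80°, lat -20°.
Square 5, 9: +5·2° lon, +9·1° lat → SW at lon -70°, lat -11°.
Subsquare r=17, q=16: +17·0.0833333° lon, +16·0.0416667° lat → SW at lon -68.5833°, lat -10.3333°.
Cell spans 0.0833333° lon × 0.0416667° lat.
west -68.5833, east -68.5000.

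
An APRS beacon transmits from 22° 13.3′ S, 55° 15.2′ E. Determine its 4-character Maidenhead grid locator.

LG77

Offset from 180°W / 90°S: lon 235.25°, lat 67.78°.
Field (20°×10°, letters A–R): lon ⌊235.25/20⌋ = 11 → L; lat ⌊67.78/10⌋ = 6 → G.
Square (2°×1°, digits 0–9): lon ⌊15.25/2⌋ = 7; lat ⌊7.78/1⌋ = 7.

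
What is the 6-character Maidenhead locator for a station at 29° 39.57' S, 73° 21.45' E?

Shift to the Maidenhead origin (180°W, 90°S): lon 253.3575, lat 60.3405.
Field: 253.3575/20 → 12 → M, 60.3405/10 → 6 → G; chars MG.
Square: 13.3575/2 → 6, 0.3405/1 → 0; chars 60.
Subsquare: 1.3575/0.0833333 → 16 → q, 0.3405/0.0416667 → 8 → i; chars qi.

MG60qi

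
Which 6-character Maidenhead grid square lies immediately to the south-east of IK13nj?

IK13oi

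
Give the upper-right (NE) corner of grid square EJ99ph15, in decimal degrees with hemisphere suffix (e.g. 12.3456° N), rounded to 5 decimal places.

Field E=4, J=9: +4·20° lon, +9·10° lat → SW at lon -100°, lat 0°.
Square 9, 9: +9·2° lon, +9·1° lat → SW at lon -82°, lat 9°.
Subsquare p=15, h=7: +15·0.0833333° lon, +7·0.0416667° lat → SW at lon -80.75°, lat 9.29167°.
Extended square 1, 5: +1·0.00833333° lon, +5·0.00416667° lat → SW at lon -80.7417°, lat 9.3125°.
Cell spans 0.00833333° lon × 0.00416667° lat. NE corner is SW corner plus one full cell.
latitude 9.31667° N, longitude 80.73333° W.

9.31667° N, 80.73333° W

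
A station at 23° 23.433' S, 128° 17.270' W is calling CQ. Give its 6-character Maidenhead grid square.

Shift to the Maidenhead origin (180°W, 90°S): lon 51.7122, lat 66.6094.
Field (20°×10°, letters A–R): 51.7122/20 → 2 → C, 66.6094/10 → 6 → G; chars CG.
Square (2°×1°, digits 0–9): 11.7122/2 → 5, 6.6094/1 → 6; chars 56.
Subsquare (5′×2.5′, letters a–x): 1.7122/0.0833333 → 20 → u, 0.6094/0.0416667 → 14 → o; chars uo.

CG56uo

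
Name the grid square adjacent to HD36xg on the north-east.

HD46ah

Longitude subsquare x = 23; +1 → 24, wraps to 0 = a, carry into square.
Longitude square 3; +1 → 4.
Latitude subsquare g = 6; +1 → 7 = h.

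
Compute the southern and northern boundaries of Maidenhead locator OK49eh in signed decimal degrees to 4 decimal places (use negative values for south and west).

19.2917, 19.3333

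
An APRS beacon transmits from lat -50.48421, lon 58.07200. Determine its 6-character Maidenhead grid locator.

Offset from 180°W / 90°S: lon 238.0720°, lat 39.5158°.
Field: lon ⌊238.0720/20⌋ = 11 → L; lat ⌊39.5158/10⌋ = 3 → D.
Square: lon ⌊18.0720/2⌋ = 9; lat ⌊9.5158/1⌋ = 9.
Subsquare: lon ⌊0.0720/0.0833333⌋ = 0 → a; lat ⌊0.5158/0.0416667⌋ = 12 → m.

LD99am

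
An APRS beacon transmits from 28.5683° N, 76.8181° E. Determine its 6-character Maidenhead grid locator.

ML88jn

Add 180° to longitude and 90° to latitude: 256.8181, 118.5683.
Field (20°×10°, letters A–R): lon ⌊256.8181/20⌋ = 12 → M; lat ⌊118.5683/10⌋ = 11 → L.
Square (2°×1°, digits 0–9): lon ⌊16.8181/2⌋ = 8; lat ⌊8.5683/1⌋ = 8.
Subsquare (5′×2.5′, letters a–x): lon ⌊0.8181/0.0833333⌋ = 9 → j; lat ⌊0.5683/0.0416667⌋ = 13 → n.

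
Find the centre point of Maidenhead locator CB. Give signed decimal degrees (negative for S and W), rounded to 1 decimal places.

-75.0, -130.0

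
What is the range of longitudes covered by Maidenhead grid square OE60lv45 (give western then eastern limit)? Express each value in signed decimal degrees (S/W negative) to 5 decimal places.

Field O=14, E=4: +14·20° lon, +4·10° lat → SW at lon 100°, lat -50°.
Square 6, 0: +6·2° lon, +0·1° lat → SW at lon 112°, lat -50°.
Subsquare l=11, v=21: +11·0.0833333° lon, +21·0.0416667° lat → SW at lon 112.917°, lat -49.125°.
Extended square 4, 5: +4·0.00833333° lon, +5·0.00416667° lat → SW at lon 112.95°, lat -49.1042°.
Cell spans 0.00833333° lon × 0.00416667° lat.
west 112.95000, east 112.95833.

112.95000, 112.95833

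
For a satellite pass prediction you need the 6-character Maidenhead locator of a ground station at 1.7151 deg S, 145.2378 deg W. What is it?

BI78jg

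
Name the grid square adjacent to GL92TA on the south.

Latitude subsquare a = 0; −1 → -1, wraps to 23 = x, carry into square.
Latitude square 2; −1 → 1.
The longitude characters are unchanged.

GL91tx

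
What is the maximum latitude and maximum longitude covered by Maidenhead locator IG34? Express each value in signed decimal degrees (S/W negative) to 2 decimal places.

Field I=8, G=6: +8·20° lon, +6·10° lat → SW at lon -20°, lat -30°.
Square 3, 4: +3·2° lon, +4·1° lat → SW at lon -14°, lat -26°.
Cell spans 2° lon × 1° lat. NE corner is SW corner plus one full cell.
latitude -25.00, longitude -12.00.

-25.00, -12.00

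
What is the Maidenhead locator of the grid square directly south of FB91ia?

FB90ix

Latitude subsquare a = 0; −1 → -1, wraps to 23 = x, carry into square.
Latitude square 1; −1 → 0.
The longitude characters are unchanged.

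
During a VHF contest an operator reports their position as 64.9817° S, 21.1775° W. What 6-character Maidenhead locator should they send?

HC95ja

Add 180° to longitude and 90° to latitude: 158.8225, 25.0183.
Field: lon ⌊158.8225/20⌋ = 7 → H; lat ⌊25.0183/10⌋ = 2 → C.
Square: lon ⌊18.8225/2⌋ = 9; lat ⌊5.0183/1⌋ = 5.
Subsquare: lon ⌊0.8225/0.0833333⌋ = 9 → j; lat ⌊0.0183/0.0416667⌋ = 0 → a.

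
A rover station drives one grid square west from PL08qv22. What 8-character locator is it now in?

Longitude extended square 2; −1 → 1.
The latitude characters are unchanged.

PL08qv12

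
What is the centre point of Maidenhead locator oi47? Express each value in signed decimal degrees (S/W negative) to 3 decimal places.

-2.500, 109.000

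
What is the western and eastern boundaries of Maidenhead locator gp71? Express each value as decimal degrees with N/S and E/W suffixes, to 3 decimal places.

Field G=6, P=15: +6·20° lon, +15·10° lat → SW at lon -60°, lat 60°.
Square 7, 1: +7·2° lon, +1·1° lat → SW at lon -46°, lat 61°.
Cell spans 2° lon × 1° lat.
west 46.000° W, east 44.000° W.

46.000° W, 44.000° W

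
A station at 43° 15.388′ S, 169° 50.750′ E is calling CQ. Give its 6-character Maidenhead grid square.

Offset from 180°W / 90°S: lon 349.8458°, lat 46.7435°.
Field: lon ⌊349.8458/20⌋ = 17 → R; lat ⌊46.7435/10⌋ = 4 → E.
Square: lon ⌊9.8458/2⌋ = 4; lat ⌊6.7435/1⌋ = 6.
Subsquare: lon ⌊1.8458/0.0833333⌋ = 22 → w; lat ⌊0.7435/0.0416667⌋ = 17 → r.

RE46wr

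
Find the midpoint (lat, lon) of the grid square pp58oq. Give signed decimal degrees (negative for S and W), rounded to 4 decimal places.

Field P=15, P=15: +15·20° lon, +15·10° lat → SW at lon 120°, lat 60°.
Square 5, 8: +5·2° lon, +8·1° lat → SW at lon 130°, lat 68°.
Subsquare o=14, q=16: +14·0.0833333° lon, +16·0.0416667° lat → SW at lon 131.167°, lat 68.6667°.
Cell spans 0.0833333° lon × 0.0416667° lat. Centre is SW corner plus half of each.
latitude 68.6875, longitude 131.2083.

68.6875, 131.2083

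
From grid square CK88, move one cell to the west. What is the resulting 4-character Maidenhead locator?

Longitude square 8; −1 → 7.
The latitude characters are unchanged.

CK78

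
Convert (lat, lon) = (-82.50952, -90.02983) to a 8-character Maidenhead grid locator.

Add 180° to longitude and 90° to latitude: 89.97017, 7.49048.
Field (20°×10°, letters A–R): lon ⌊89.97017/20⌋ = 4 → E; lat ⌊7.49048/10⌋ = 0 → A.
Square (2°×1°, digits 0–9): lon ⌊9.97017/2⌋ = 4; lat ⌊7.49048/1⌋ = 7.
Subsquare (5′×2.5′, letters a–x): lon ⌊1.97017/0.0833333⌋ = 23 → x; lat ⌊0.49048/0.0416667⌋ = 11 → l.
Extended square (30″×15″, digits 0–9): lon ⌊0.05350/0.00833333⌋ = 6; lat ⌊0.03215/0.00416667⌋ = 7.

EA47xl67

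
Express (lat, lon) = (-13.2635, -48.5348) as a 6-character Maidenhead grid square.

GH56rr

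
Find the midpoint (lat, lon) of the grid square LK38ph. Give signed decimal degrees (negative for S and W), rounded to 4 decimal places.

18.3125, 47.2917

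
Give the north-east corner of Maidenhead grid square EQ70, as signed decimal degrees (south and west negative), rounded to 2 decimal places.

71.00, -84.00

Field E=4, Q=16: +4·20° lon, +16·10° lat → SW at lon -100°, lat 70°.
Square 7, 0: +7·2° lon, +0·1° lat → SW at lon -86°, lat 70°.
Cell spans 2° lon × 1° lat. NE corner is SW corner plus one full cell.
latitude 71.00, longitude -84.00.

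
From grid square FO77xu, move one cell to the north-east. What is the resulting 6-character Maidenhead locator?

FO87av

Longitude subsquare x = 23; +1 → 24, wraps to 0 = a, carry into square.
Longitude square 7; +1 → 8.
Latitude subsquare u = 20; +1 → 21 = v.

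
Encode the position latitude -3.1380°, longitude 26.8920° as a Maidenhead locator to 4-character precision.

KI36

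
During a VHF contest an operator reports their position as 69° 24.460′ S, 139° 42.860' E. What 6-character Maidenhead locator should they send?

PC90uo

Shift to the Maidenhead origin (180°W, 90°S): lon 319.7143, lat 20.5923.
Field: lon ⌊319.7143/20⌋ = 15 → P; lat ⌊20.5923/10⌋ = 2 → C.
Square: lon ⌊19.7143/2⌋ = 9; lat ⌊0.5923/1⌋ = 0.
Subsquare: lon ⌊1.7143/0.0833333⌋ = 20 → u; lat ⌊0.5923/0.0416667⌋ = 14 → o.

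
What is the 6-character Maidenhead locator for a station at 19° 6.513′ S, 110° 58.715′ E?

Shift to the Maidenhead origin (180°W, 90°S): lon 290.9786, lat 70.8914.
Field: 290.9786/20 → 14 → O, 70.8914/10 → 7 → H; chars OH.
Square: 10.9786/2 → 5, 0.8914/1 → 0; chars 50.
Subsquare: 0.9786/0.0833333 → 11 → l, 0.8914/0.0416667 → 21 → v; chars lv.

OH50lv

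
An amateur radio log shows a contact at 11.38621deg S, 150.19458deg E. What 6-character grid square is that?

QH58co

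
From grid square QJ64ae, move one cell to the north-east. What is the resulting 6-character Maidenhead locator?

QJ64bf

Longitude subsquare a = 0; +1 → 1 = b.
Latitude subsquare e = 4; +1 → 5 = f.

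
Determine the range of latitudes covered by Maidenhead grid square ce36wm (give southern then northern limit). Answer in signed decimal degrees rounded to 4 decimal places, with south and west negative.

-43.5000, -43.4583

Field C=2, E=4: +2·20° lon, +4·10° lat → SW at lon -140°, lat -50°.
Square 3, 6: +3·2° lon, +6·1° lat → SW at lon -134°, lat -44°.
Subsquare w=22, m=12: +22·0.0833333° lon, +12·0.0416667° lat → SW at lon -132.167°, lat -43.5°.
Cell spans 0.0833333° lon × 0.0416667° lat.
south -43.5000, north -43.4583.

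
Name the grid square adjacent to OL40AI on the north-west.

Longitude subsquare a = 0; −1 → -1, wraps to 23 = x, carry into square.
Longitude square 4; −1 → 3.
Latitude subsquare i = 8; +1 → 9 = j.

OL30xj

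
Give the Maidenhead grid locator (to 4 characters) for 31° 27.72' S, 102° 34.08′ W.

DF88

Add 180° to longitude and 90° to latitude: 77.43, 58.54.
Field: 77.43/20 → 3 → D, 58.54/10 → 5 → F; chars DF.
Square: 17.43/2 → 8, 8.54/1 → 8; chars 88.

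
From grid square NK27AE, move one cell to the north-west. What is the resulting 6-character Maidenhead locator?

Longitude subsquare a = 0; −1 → -1, wraps to 23 = x, carry into square.
Longitude square 2; −1 → 1.
Latitude subsquare e = 4; +1 → 5 = f.

NK17xf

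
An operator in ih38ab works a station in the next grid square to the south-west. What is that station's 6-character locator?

IH28xa

Longitude subsquare a = 0; −1 → -1, wraps to 23 = x, carry into square.
Longitude square 3; −1 → 2.
Latitude subsquare b = 1; −1 → 0 = a.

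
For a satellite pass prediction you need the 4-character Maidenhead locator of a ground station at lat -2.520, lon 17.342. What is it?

JI87

Offset from 180°W / 90°S: lon 197.34°, lat 87.48°.
Field: lon ⌊197.34/20⌋ = 9 → J; lat ⌊87.48/10⌋ = 8 → I.
Square: lon ⌊17.34/2⌋ = 8; lat ⌊7.48/1⌋ = 7.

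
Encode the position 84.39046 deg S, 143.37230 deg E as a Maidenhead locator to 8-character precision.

QA15qo46

Add 180° to longitude and 90° to latitude: 323.37230, 5.60954.
Field: 323.37230/20 → 16 → Q, 5.60954/10 → 0 → A; chars QA.
Square: 3.37230/2 → 1, 5.60954/1 → 5; chars 15.
Subsquare: 1.37230/0.0833333 → 16 → q, 0.60954/0.0416667 → 14 → o; chars qo.
Extended square: 0.03897/0.00833333 → 4, 0.02621/0.00416667 → 6; chars 46.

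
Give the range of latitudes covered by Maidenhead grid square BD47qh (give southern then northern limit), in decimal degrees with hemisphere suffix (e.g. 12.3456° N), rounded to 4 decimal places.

52.7083° S, 52.6667° S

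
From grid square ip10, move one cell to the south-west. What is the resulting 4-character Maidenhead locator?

Longitude square 1; −1 → 0.
Latitude square 0; −1 → -1, wraps to 9, carry into field.
Latitude field P = 15; −1 → 14 = O.

IO09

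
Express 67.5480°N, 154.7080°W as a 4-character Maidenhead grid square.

Shift to the Maidenhead origin (180°W, 90°S): lon 25.29, lat 157.55.
Field: lon ⌊25.29/20⌋ = 1 → B; lat ⌊157.55/10⌋ = 15 → P.
Square: lon ⌊5.29/2⌋ = 2; lat ⌊7.55/1⌋ = 7.

BP27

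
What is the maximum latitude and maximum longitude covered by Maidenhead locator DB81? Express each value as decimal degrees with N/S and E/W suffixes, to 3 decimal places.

Field D=3, B=1: +3·20° lon, +1·10° lat → SW at lon -120°, lat -80°.
Square 8, 1: +8·2° lon, +1·1° lat → SW at lon -104°, lat -79°.
Cell spans 2° lon × 1° lat. NE corner is SW corner plus one full cell.
latitude 78.000° S, longitude 102.000° W.

78.000° S, 102.000° W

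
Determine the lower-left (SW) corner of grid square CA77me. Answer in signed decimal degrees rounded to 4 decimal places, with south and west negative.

Field C=2, A=0: +2·20° lon, +0·10° lat → SW at lon -140°, lat -90°.
Square 7, 7: +7·2° lon, +7·1° lat → SW at lon -126°, lat -83°.
Subsquare m=12, e=4: +12·0.0833333° lon, +4·0.0416667° lat → SW at lon -125°, lat -82.8333°.
latitude -82.8333, longitude -125.0000.

-82.8333, -125.0000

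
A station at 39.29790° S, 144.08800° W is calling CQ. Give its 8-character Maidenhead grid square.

Add 180° to longitude and 90° to latitude: 35.91200, 50.70210.
Field: lon ⌊35.91200/20⌋ = 1 → B; lat ⌊50.70210/10⌋ = 5 → F.
Square: lon ⌊15.91200/2⌋ = 7; lat ⌊0.70210/1⌋ = 0.
Subsquare: lon ⌊1.91200/0.0833333⌋ = 22 → w; lat ⌊0.70210/0.0416667⌋ = 16 → q.
Extended square: lon ⌊0.07867/0.00833333⌋ = 9; lat ⌊0.03543/0.00416667⌋ = 8.

BF70wq98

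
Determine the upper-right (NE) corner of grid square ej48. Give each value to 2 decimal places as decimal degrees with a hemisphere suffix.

Field E=4, J=9: +4·20° lon, +9·10° lat → SW at lon -100°, lat 0°.
Square 4, 8: +4·2° lon, +8·1° lat → SW at lon -92°, lat 8°.
Cell spans 2° lon × 1° lat. NE corner is SW corner plus one full cell.
latitude 9.00° N, longitude 90.00° W.

9.00° N, 90.00° W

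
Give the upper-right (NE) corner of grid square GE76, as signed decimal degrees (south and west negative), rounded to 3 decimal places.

-43.000, -44.000

Field G=6, E=4: +6·20° lon, +4·10° lat → SW at lon -60°, lat -50°.
Square 7, 6: +7·2° lon, +6·1° lat → SW at lon -46°, lat -44°.
Cell spans 2° lon × 1° lat. NE corner is SW corner plus one full cell.
latitude -43.000, longitude -44.000.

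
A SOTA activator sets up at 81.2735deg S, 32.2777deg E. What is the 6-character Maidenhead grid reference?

KA68dr

Offset from 180°W / 90°S: lon 212.2777°, lat 8.7265°.
Field: 212.2777/20 → 10 → K, 8.7265/10 → 0 → A; chars KA.
Square: 12.2777/2 → 6, 8.7265/1 → 8; chars 68.
Subsquare: 0.2777/0.0833333 → 3 → d, 0.7265/0.0416667 → 17 → r; chars dr.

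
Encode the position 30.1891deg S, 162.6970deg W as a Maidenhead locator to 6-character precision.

AF89pt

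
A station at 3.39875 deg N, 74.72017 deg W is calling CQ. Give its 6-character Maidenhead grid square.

FJ23pj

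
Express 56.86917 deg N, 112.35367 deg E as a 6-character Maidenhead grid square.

Add 180° to longitude and 90° to latitude: 292.3537, 146.8692.
Field: 292.3537/20 → 14 → O, 146.8692/10 → 14 → O; chars OO.
Square: 12.3537/2 → 6, 6.8692/1 → 6; chars 66.
Subsquare: 0.3537/0.0833333 → 4 → e, 0.8692/0.0416667 → 20 → u; chars eu.

OO66eu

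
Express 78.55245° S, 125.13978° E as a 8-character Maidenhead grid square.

PB21nk67

Add 180° to longitude and 90° to latitude: 305.13978, 11.44755.
Field: lon ⌊305.13978/20⌋ = 15 → P; lat ⌊11.44755/10⌋ = 1 → B.
Square: lon ⌊5.13978/2⌋ = 2; lat ⌊1.44755/1⌋ = 1.
Subsquare: lon ⌊1.13978/0.0833333⌋ = 13 → n; lat ⌊0.44755/0.0416667⌋ = 10 → k.
Extended square: lon ⌊0.05645/0.00833333⌋ = 6; lat ⌊0.03088/0.00416667⌋ = 7.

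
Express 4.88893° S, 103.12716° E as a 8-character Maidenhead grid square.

OI15nc56

Offset from 180°W / 90°S: lon 283.12716°, lat 85.11107°.
Field (20°×10°, letters A–R): lon ⌊283.12716/20⌋ = 14 → O; lat ⌊85.11107/10⌋ = 8 → I.
Square (2°×1°, digits 0–9): lon ⌊3.12716/2⌋ = 1; lat ⌊5.11107/1⌋ = 5.
Subsquare (5′×2.5′, letters a–x): lon ⌊1.12716/0.0833333⌋ = 13 → n; lat ⌊0.11107/0.0416667⌋ = 2 → c.
Extended square (30″×15″, digits 0–9): lon ⌊0.04383/0.00833333⌋ = 5; lat ⌊0.02774/0.00416667⌋ = 6.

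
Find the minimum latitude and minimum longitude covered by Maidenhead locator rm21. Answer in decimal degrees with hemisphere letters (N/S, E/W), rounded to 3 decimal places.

Field R=17, M=12: +17·20° lon, +12·10° lat → SW at lon 160°, lat 30°.
Square 2, 1: +2·2° lon, +1·1° lat → SW at lon 164°, lat 31°.
latitude 31.000° N, longitude 164.000° E.

31.000° N, 164.000° E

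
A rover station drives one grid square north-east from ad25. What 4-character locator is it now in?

Longitude square 2; +1 → 3.
Latitude square 5; +1 → 6.

AD36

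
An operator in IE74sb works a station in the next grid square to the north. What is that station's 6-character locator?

IE74sc

Latitude subsquare b = 1; +1 → 2 = c.
The longitude characters are unchanged.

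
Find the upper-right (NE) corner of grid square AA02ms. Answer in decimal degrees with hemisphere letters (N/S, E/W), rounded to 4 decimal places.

87.2083° S, 178.9167° W

Field A=0, A=0: +0·20° lon, +0·10° lat → SW at lon -180°, lat -90°.
Square 0, 2: +0·2° lon, +2·1° lat → SW at lon -180°, lat -88°.
Subsquare m=12, s=18: +12·0.0833333° lon, +18·0.0416667° lat → SW at lon -179°, lat -87.25°.
Cell spans 0.0833333° lon × 0.0416667° lat. NE corner is SW corner plus one full cell.
latitude 87.2083° S, longitude 178.9167° W.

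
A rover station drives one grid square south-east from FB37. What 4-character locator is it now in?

FB46

Longitude square 3; +1 → 4.
Latitude square 7; −1 → 6.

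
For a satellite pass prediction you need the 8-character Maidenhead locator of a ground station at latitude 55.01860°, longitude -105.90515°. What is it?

DO75ba14

Add 180° to longitude and 90° to latitude: 74.09485, 145.01860.
Field: lon ⌊74.09485/20⌋ = 3 → D; lat ⌊145.01860/10⌋ = 14 → O.
Square: lon ⌊14.09485/2⌋ = 7; lat ⌊5.01860/1⌋ = 5.
Subsquare: lon ⌊0.09485/0.0833333⌋ = 1 → b; lat ⌊0.01860/0.0416667⌋ = 0 → a.
Extended square: lon ⌊0.01152/0.00833333⌋ = 1; lat ⌊0.01860/0.00416667⌋ = 4.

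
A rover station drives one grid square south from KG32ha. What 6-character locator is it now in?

KG31hx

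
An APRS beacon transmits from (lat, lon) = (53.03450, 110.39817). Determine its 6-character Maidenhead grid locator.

OO53ea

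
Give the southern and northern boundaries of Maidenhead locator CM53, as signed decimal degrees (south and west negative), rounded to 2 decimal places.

33.00, 34.00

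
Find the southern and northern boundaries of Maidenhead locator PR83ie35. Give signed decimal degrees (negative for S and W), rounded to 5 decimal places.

83.18750, 83.19167

Field P=15, R=17: +15·20° lon, +17·10° lat → SW at lon 120°, lat 80°.
Square 8, 3: +8·2° lon, +3·1° lat → SW at lon 136°, lat 83°.
Subsquare i=8, e=4: +8·0.0833333° lon, +4·0.0416667° lat → SW at lon 136.667°, lat 83.1667°.
Extended square 3, 5: +3·0.00833333° lon, +5·0.00416667° lat → SW at lon 136.692°, lat 83.1875°.
Cell spans 0.00833333° lon × 0.00416667° lat.
south 83.18750, north 83.19167.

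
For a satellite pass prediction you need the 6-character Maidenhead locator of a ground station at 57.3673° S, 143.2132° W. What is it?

BD82jp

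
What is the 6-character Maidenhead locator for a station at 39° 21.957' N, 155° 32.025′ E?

Add 180° to longitude and 90° to latitude: 335.5337, 129.3659.
Field: 335.5337/20 → 16 → Q, 129.3659/10 → 12 → M; chars QM.
Square: 15.5337/2 → 7, 9.3659/1 → 9; chars 79.
Subsquare: 1.5337/0.0833333 → 18 → s, 0.3659/0.0416667 → 8 → i; chars si.

QM79si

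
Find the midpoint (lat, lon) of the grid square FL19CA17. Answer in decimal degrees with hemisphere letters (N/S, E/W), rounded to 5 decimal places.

29.03125° N, 77.82083° W

Field F=5, L=11: +5·20° lon, +11·10° lat → SW at lon -80°, lat 20°.
Square 1, 9: +1·2° lon, +9·1° lat → SW at lon -78°, lat 29°.
Subsquare c=2, a=0: +2·0.0833333° lon, +0·0.0416667° lat → SW at lon -77.8333°, lat 29°.
Extended square 1, 7: +1·0.00833333° lon, +7·0.00416667° lat → SW at lon -77.825°, lat 29.0292°.
Cell spans 0.00833333° lon × 0.00416667° lat. Centre is SW corner plus half of each.
latitude 29.03125° N, longitude 77.82083° W.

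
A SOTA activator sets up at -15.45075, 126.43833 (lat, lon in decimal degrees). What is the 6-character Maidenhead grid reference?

PH34fn

Add 180° to longitude and 90° to latitude: 306.4383, 74.5493.
Field (20°×10°, letters A–R): lon ⌊306.4383/20⌋ = 15 → P; lat ⌊74.5493/10⌋ = 7 → H.
Square (2°×1°, digits 0–9): lon ⌊6.4383/2⌋ = 3; lat ⌊4.5493/1⌋ = 4.
Subsquare (5′×2.5′, letters a–x): lon ⌊0.4383/0.0833333⌋ = 5 → f; lat ⌊0.5493/0.0416667⌋ = 13 → n.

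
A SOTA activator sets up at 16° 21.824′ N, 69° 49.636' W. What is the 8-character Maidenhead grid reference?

FK56ci07

Offset from 180°W / 90°S: lon 110.17273°, lat 106.36373°.
Field (20°×10°, letters A–R): 110.17273/20 → 5 → F, 106.36373/10 → 10 → K; chars FK.
Square (2°×1°, digits 0–9): 10.17273/2 → 5, 6.36373/1 → 6; chars 56.
Subsquare (5′×2.5′, letters a–x): 0.17273/0.0833333 → 2 → c, 0.36373/0.0416667 → 8 → i; chars ci.
Extended square (30″×15″, digits 0–9): 0.00607/0.00833333 → 0, 0.03040/0.00416667 → 7; chars 07.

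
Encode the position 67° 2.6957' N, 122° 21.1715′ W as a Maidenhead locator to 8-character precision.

CP87tb70

Add 180° to longitude and 90° to latitude: 57.64714, 157.04493.
Field (20°×10°, letters A–R): lon ⌊57.64714/20⌋ = 2 → C; lat ⌊157.04493/10⌋ = 15 → P.
Square (2°×1°, digits 0–9): lon ⌊17.64714/2⌋ = 8; lat ⌊7.04493/1⌋ = 7.
Subsquare (5′×2.5′, letters a–x): lon ⌊1.64714/0.0833333⌋ = 19 → t; lat ⌊0.04493/0.0416667⌋ = 1 → b.
Extended square (30″×15″, digits 0–9): lon ⌊0.06381/0.00833333⌋ = 7; lat ⌊0.00326/0.00416667⌋ = 0.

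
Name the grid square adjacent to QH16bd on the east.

QH16cd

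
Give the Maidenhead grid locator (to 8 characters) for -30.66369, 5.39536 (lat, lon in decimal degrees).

Shift to the Maidenhead origin (180°W, 90°S): lon 185.39536, lat 59.33631.
Field: lon ⌊185.39536/20⌋ = 9 → J; lat ⌊59.33631/10⌋ = 5 → F.
Square: lon ⌊5.39536/2⌋ = 2; lat ⌊9.33631/1⌋ = 9.
Subsquare: lon ⌊1.39536/0.0833333⌋ = 16 → q; lat ⌊0.33631/0.0416667⌋ = 8 → i.
Extended square: lon ⌊0.06203/0.00833333⌋ = 7; lat ⌊0.00298/0.00416667⌋ = 0.

JF29qi70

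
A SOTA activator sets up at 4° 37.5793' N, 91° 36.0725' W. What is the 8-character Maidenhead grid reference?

EJ44ep70

Offset from 180°W / 90°S: lon 88.39879°, lat 94.62632°.
Field: lon ⌊88.39879/20⌋ = 4 → E; lat ⌊94.62632/10⌋ = 9 → J.
Square: lon ⌊8.39879/2⌋ = 4; lat ⌊4.62632/1⌋ = 4.
Subsquare: lon ⌊0.39879/0.0833333⌋ = 4 → e; lat ⌊0.62632/0.0416667⌋ = 15 → p.
Extended square: lon ⌊0.06546/0.00833333⌋ = 7; lat ⌊0.00132/0.00416667⌋ = 0.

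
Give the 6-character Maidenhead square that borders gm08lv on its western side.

GM08kv

Longitude subsquare l = 11; −1 → 10 = k.
The latitude characters are unchanged.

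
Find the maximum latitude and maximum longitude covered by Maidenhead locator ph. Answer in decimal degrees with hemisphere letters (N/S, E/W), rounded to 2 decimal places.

10.00° S, 140.00° E

Field P=15, H=7: +15·20° lon, +7·10° lat → SW at lon 120°, lat -20°.
Cell spans 20° lon × 10° lat. NE corner is SW corner plus one full cell.
latitude 10.00° S, longitude 140.00° E.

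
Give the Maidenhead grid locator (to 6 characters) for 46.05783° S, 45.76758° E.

LE23vw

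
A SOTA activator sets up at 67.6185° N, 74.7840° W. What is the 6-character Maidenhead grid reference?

FP27oo

Add 180° to longitude and 90° to latitude: 105.2160, 157.6185.
Field: 105.2160/20 → 5 → F, 157.6185/10 → 15 → P; chars FP.
Square: 5.2160/2 → 2, 7.6185/1 → 7; chars 27.
Subsquare: 1.2160/0.0833333 → 14 → o, 0.6185/0.0416667 → 14 → o; chars oo.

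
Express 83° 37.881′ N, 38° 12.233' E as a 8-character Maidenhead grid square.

Offset from 180°W / 90°S: lon 218.20388°, lat 173.63135°.
Field: lon ⌊218.20388/20⌋ = 10 → K; lat ⌊173.63135/10⌋ = 17 → R.
Square: lon ⌊18.20388/2⌋ = 9; lat ⌊3.63135/1⌋ = 3.
Subsquare: lon ⌊0.20388/0.0833333⌋ = 2 → c; lat ⌊0.63135/0.0416667⌋ = 15 → p.
Extended square: lon ⌊0.03722/0.00833333⌋ = 4; lat ⌊0.00635/0.00416667⌋ = 1.

KR93cp41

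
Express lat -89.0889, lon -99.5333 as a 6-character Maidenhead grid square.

Offset from 180°W / 90°S: lon 80.4667°, lat 0.9111°.
Field: 80.4667/20 → 4 → E, 0.9111/10 → 0 → A; chars EA.
Square: 0.4667/2 → 0, 0.9111/1 → 0; chars 00.
Subsquare: 0.4667/0.0833333 → 5 → f, 0.9111/0.0416667 → 21 → v; chars fv.

EA00fv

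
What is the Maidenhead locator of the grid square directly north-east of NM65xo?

NM75ap

Longitude subsquare x = 23; +1 → 24, wraps to 0 = a, carry into square.
Longitude square 6; +1 → 7.
Latitude subsquare o = 14; +1 → 15 = p.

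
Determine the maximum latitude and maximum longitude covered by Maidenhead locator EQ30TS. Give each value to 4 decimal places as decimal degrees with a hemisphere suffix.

70.7917° N, 92.3333° W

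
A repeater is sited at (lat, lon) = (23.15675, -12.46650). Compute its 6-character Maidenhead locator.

IL33sd

Shift to the Maidenhead origin (180°W, 90°S): lon 167.5335, lat 113.1568.
Field (20°×10°, letters A–R): 167.5335/20 → 8 → I, 113.1568/10 → 11 → L; chars IL.
Square (2°×1°, digits 0–9): 7.5335/2 → 3, 3.1568/1 → 3; chars 33.
Subsquare (5′×2.5′, letters a–x): 1.5335/0.0833333 → 18 → s, 0.1568/0.0416667 → 3 → d; chars sd.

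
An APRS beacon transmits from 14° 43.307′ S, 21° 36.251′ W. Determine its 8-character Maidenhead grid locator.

HH95eg76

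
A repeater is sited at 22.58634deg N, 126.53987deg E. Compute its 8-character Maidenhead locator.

Shift to the Maidenhead origin (180°W, 90°S): lon 306.53987, lat 112.58634.
Field: lon ⌊306.53987/20⌋ = 15 → P; lat ⌊112.58634/10⌋ = 11 → L.
Square: lon ⌊6.53987/2⌋ = 3; lat ⌊2.58634/1⌋ = 2.
Subsquare: lon ⌊0.53987/0.0833333⌋ = 6 → g; lat ⌊0.58634/0.0416667⌋ = 14 → o.
Extended square: lon ⌊0.03987/0.00833333⌋ = 4; lat ⌊0.00301/0.00416667⌋ = 0.

PL32go40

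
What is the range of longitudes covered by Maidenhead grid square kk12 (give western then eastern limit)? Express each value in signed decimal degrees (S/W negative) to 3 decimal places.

Field K=10, K=10: +10·20° lon, +10·10° lat → SW at lon 20°, lat 10°.
Square 1, 2: +1·2° lon, +2·1° lat → SW at lon 22°, lat 12°.
Cell spans 2° lon × 1° lat.
west 22.000, east 24.000.

22.000, 24.000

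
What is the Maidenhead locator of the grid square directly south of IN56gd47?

Latitude extended square 7; −1 → 6.
The longitude characters are unchanged.

IN56gd46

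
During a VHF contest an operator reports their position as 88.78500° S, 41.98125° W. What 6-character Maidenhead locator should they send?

Shift to the Maidenhead origin (180°W, 90°S): lon 138.0188, lat 1.2150.
Field: 138.0188/20 → 6 → G, 1.2150/10 → 0 → A; chars GA.
Square: 18.0188/2 → 9, 1.2150/1 → 1; chars 91.
Subsquare: 0.0188/0.0833333 → 0 → a, 0.2150/0.0416667 → 5 → f; chars af.

GA91af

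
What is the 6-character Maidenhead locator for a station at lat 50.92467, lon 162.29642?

Offset from 180°W / 90°S: lon 342.2964°, lat 140.9247°.
Field: lon ⌊342.2964/20⌋ = 17 → R; lat ⌊140.9247/10⌋ = 14 → O.
Square: lon ⌊2.2964/2⌋ = 1; lat ⌊0.9247/1⌋ = 0.
Subsquare: lon ⌊0.2964/0.0833333⌋ = 3 → d; lat ⌊0.9247/0.0416667⌋ = 22 → w.

RO10dw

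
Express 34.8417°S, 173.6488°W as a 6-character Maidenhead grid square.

Offset from 180°W / 90°S: lon 6.3512°, lat 55.1583°.
Field: lon ⌊6.3512/20⌋ = 0 → A; lat ⌊55.1583/10⌋ = 5 → F.
Square: lon ⌊6.3512/2⌋ = 3; lat ⌊5.1583/1⌋ = 5.
Subsquare: lon ⌊0.3512/0.0833333⌋ = 4 → e; lat ⌊0.1583/0.0416667⌋ = 3 → d.

AF35ed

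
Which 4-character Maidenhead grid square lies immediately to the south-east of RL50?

RK69

Longitude square 5; +1 → 6.
Latitude square 0; −1 → -1, wraps to 9, carry into field.
Latitude field L = 11; −1 → 10 = K.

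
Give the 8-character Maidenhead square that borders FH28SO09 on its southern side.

Latitude extended square 9; −1 → 8.
The longitude characters are unchanged.

FH28so08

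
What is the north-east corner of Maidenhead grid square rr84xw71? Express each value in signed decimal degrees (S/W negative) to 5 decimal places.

84.92500, 177.98333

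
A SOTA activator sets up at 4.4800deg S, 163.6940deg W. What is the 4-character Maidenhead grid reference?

AI85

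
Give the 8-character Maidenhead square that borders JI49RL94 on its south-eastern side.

JI49sl03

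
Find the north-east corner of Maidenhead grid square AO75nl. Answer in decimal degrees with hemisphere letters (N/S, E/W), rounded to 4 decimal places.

Field A=0, O=14: +0·20° lon, +14·10° lat → SW at lon -180°, lat 50°.
Square 7, 5: +7·2° lon, +5·1° lat → SW at lon -166°, lat 55°.
Subsquare n=13, l=11: +13·0.0833333° lon, +11·0.0416667° lat → SW at lon -164.917°, lat 55.4583°.
Cell spans 0.0833333° lon × 0.0416667° lat. NE corner is SW corner plus one full cell.
latitude 55.5000° N, longitude 164.8333° W.

55.5000° N, 164.8333° W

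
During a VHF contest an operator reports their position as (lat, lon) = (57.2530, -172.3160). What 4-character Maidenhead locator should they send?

Shift to the Maidenhead origin (180°W, 90°S): lon 7.68, lat 147.25.
Field: lon ⌊7.68/20⌋ = 0 → A; lat ⌊147.25/10⌋ = 14 → O.
Square: lon ⌊7.68/2⌋ = 3; lat ⌊7.25/1⌋ = 7.

AO37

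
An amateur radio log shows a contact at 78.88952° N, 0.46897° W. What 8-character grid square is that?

IQ98sv33

Offset from 180°W / 90°S: lon 179.53103°, lat 168.88952°.
Field (20°×10°, letters A–R): lon ⌊179.53103/20⌋ = 8 → I; lat ⌊168.88952/10⌋ = 16 → Q.
Square (2°×1°, digits 0–9): lon ⌊19.53103/2⌋ = 9; lat ⌊8.88952/1⌋ = 8.
Subsquare (5′×2.5′, letters a–x): lon ⌊1.53103/0.0833333⌋ = 18 → s; lat ⌊0.88952/0.0416667⌋ = 21 → v.
Extended square (30″×15″, digits 0–9): lon ⌊0.03103/0.00833333⌋ = 3; lat ⌊0.01452/0.00416667⌋ = 3.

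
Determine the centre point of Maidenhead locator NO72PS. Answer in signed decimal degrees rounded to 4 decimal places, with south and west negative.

Field N=13, O=14: +13·20° lon, +14·10° lat → SW at lon 80°, lat 50°.
Square 7, 2: +7·2° lon, +2·1° lat → SW at lon 94°, lat 52°.
Subsquare p=15, s=18: +15·0.0833333° lon, +18·0.0416667° lat → SW at lon 95.25°, lat 52.75°.
Cell spans 0.0833333° lon × 0.0416667° lat. Centre is SW corner plus half of each.
latitude 52.7708, longitude 95.2917.

52.7708, 95.2917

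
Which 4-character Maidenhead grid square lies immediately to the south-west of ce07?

BE96

Longitude square 0; −1 → -1, wraps to 9, carry into field.
Longitude field C = 2; −1 → 1 = B.
Latitude square 7; −1 → 6.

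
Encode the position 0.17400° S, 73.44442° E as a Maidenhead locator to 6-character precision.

Offset from 180°W / 90°S: lon 253.4444°, lat 89.8260°.
Field: lon ⌊253.4444/20⌋ = 12 → M; lat ⌊89.8260/10⌋ = 8 → I.
Square: lon ⌊13.4444/2⌋ = 6; lat ⌊9.8260/1⌋ = 9.
Subsquare: lon ⌊1.4444/0.0833333⌋ = 17 → r; lat ⌊0.8260/0.0416667⌋ = 19 → t.

MI69rt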